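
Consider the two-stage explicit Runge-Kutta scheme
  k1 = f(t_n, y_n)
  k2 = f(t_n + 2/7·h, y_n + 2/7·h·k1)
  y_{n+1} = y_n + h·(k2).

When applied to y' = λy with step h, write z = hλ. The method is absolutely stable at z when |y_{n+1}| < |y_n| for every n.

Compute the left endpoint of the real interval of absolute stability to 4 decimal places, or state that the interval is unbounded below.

z* = -3.5000.

On y'=λy, z=hλ:
  k1=λy_n ⇒ h·k1=z·y_n;  k2=λ(1+2/7z)y_n ⇒ h·k2=z(1+2/7z)y_n
  y_{n+1}/y_n = 1 + z(1+2/7z) = 1 + z + 2/7z²
  ⇒ R(z) = 1 + z + 2/7z².

Need |R(x)|<1, x<0.
x=-0.82: |R|=0.3721
R=1: x+2/7x²=0 ⇒ x=−7/2=-3.5000; min R=1−1/(4·2/7)=0.1250>−1
Confirm numerically:
  x=-2.103: |R|=0.16060 <1
  x=-1.998: |R|=0.14257 <1
  x=-1.994: |R|=0.14201 <1
  x=-1.792: |R|=0.12550 <1
  x=-3.941: |R|=1.49657 >1
  x=-3.889: |R|=1.43223 >1
  x=-3.765: |R|=1.28506 >1
Stable set (-3.5000, 0).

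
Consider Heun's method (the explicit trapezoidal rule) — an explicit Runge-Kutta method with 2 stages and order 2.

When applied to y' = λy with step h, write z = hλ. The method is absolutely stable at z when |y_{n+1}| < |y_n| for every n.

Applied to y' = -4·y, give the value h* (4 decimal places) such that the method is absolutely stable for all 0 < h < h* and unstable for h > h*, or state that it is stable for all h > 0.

(-2.0000,0); λ=-4 ⇒ h* = 0.5000.

Test eqn y'=λy, z=hλ:
  order 2, 2-stage ⇒ R(z)=1+z+z^2/2
  (e.g. R(-1.15)=0.51125, |R|=0.51125)

Find x<0 with |R(x)|<1.
x=-1.15: |R|=0.5112
|R(-2.37)|=1.4385 |R(-1.89)|=0.8960 |R(-1.74)|=0.7738
Bisect:
  x_lo=-2.8247 |R|=2.1647  x_hi=-0.1194 |R|=0.8877
  mid=-1.47204 |R|=0.61141 →hi
  mid=-2.14836 |R|=1.15936 →lo
  mid=-1.81020 |R|=0.82821 →hi
  mid=-1.97928 |R|=0.97949 →hi
  mid=-2.06382 |R|=1.06586 →lo
  mid=-2.02155 |R|=1.02178 →lo
  mid=-2.00041 |R|=1.00041 →lo
  mid=-1.98985 |R|=0.98990 →hi
  ...
  [-2.00008,-1.99992] ⇒ x*=-2.0000
Stable set (-2.0000, 0).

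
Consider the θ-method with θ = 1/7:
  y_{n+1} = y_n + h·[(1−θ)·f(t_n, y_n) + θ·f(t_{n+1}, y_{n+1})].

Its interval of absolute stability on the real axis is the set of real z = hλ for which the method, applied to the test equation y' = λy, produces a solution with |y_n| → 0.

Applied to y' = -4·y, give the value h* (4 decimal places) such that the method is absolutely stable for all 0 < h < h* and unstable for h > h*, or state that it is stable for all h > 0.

With y'=λy (z=hλ):
  y_{n+1} = y_n + z·[6/7·y_n + 1/7·y_{n+1}] ⇒ (1 − 1/7z)y_{n+1} = (1 + 6/7z)y_n
  R(z) = (1 + 6/7z)/(1 − 1/7z).

Boundary: |R(x)|=1, x<0.
x=-1: |R|=0.1250
R=−1: 1+6/7x = −1+1/7x ⇒ -5/7x=2 ⇒ x=2/(-5/7)=-2.8000
Confirm numerically:
  x=-2.598: |R|=0.89477 <1
  x=-2.289: |R|=0.72494 <1
  x=-1.635: |R|=0.32542 <1
  x=-1.177: |R|=0.00758 <1
  x=-3.106: |R|=1.15140 >1
  x=-3.057: |R|=1.12777 >1
Stable set (-2.8000, 0).

(-2.8000,0); λ=-4 ⇒ h* = (14/5)/4 = 0.7000.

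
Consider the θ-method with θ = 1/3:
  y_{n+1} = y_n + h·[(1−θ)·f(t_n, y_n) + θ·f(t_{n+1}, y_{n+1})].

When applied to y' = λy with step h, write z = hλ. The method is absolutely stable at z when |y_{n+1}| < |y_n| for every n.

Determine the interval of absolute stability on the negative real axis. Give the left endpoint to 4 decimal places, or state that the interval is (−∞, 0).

On y'=λy, z=hλ:
  y_{n+1} = y_n + z·[2/3·y_n + 1/3·y_{n+1}] ⇒ (1 − 1/3z)y_{n+1} = (1 + 2/3z)y_n
  Hence R(z) = (1 + 2/3z)/(1 − 1/3z).

Find x<0 with |R(x)|<1.
x=-1.3: |R|=0.0930
R=−1: 1+2/3x = −1+1/3x ⇒ -1/3x=2 ⇒ x=2/(-1/3)=-6.0000
Confirm numerically:
  x=-5.806: |R|=0.97797 <1
  x=-5.393: |R|=0.92768 <1
  x=-3.491: |R|=0.61346 <1
  x=-2.837: |R|=0.45811 <1
  x=-6.421: |R|=1.04469 >1
  x=-6.043: |R|=1.00476 >1
Stable set (-6.0000, 0).

z∈(-6.0000,0).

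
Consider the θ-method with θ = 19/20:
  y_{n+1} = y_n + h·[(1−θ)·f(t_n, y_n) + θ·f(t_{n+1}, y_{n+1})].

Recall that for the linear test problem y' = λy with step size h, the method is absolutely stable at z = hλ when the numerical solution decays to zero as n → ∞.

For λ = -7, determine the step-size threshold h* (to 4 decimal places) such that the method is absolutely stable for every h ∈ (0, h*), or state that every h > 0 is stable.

interval (−∞, 0). Any h>0 works for λ=-7.

Test eqn y'=λy, z=hλ:
  y_{n+1} = y_n + z·[1/20·y_n + 19/20·y_{n+1}] ⇒ (1 − 19/20z)y_{n+1} = (1 + 1/20z)y_n
  ⇒ R(z) = (1 + 1/20z)/(1 − 19/20z).

Boundary: |R(x)|=1, x<0.
x=-0.34: |R|=0.7430
x=-2: |R|=0.3103
x=-10: |R|=0.0476
x=-100: |R|=0.0417
θ=19/20≥1/2 ⇒ |1+1/20x|<|1−19/20x| ∀x<0 ⇒ stable on all of ℝ⁻.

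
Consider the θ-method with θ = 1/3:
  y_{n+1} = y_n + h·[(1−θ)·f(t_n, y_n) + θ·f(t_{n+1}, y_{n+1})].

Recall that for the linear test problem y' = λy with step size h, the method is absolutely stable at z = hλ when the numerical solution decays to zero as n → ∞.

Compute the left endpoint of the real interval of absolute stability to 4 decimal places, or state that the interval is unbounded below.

left endpoint -6.0000.

With y'=λy (z=hλ):
  y_{n+1} = y_n + z·[2/3·y_n + 1/3·y_{n+1}] ⇒ (1 − 1/3z)y_{n+1} = (1 + 2/3z)y_n
  Hence R(z) = (1 + 2/3z)/(1 − 1/3z).

Solve |R(x)|<1 on ℝ⁻.
x=-0.36: |R|=0.6786
R=−1: 1+2/3x = −1+1/3x ⇒ -1/3x=2 ⇒ x=2/(-1/3)=-6.0000
Confirm numerically:
  x=-5.245: |R|=0.90843 <1
  x=-4.563: |R|=0.81000 <1
  x=-3.620: |R|=0.64048 <1
  x=-6.222: |R|=1.02407 >1
  x=-6.073: |R|=1.00805 >1
Stable set (-6.0000, 0).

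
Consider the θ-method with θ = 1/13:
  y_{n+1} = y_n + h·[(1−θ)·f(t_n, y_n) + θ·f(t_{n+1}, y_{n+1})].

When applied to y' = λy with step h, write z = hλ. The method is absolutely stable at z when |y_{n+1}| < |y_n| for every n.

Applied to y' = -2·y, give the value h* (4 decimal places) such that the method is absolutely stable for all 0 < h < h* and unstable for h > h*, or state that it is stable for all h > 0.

On y'=λy, z=hλ:
  y_{n+1} = y_n + z·[12/13·y_n + 1/13·y_{n+1}] ⇒ (1 − 1/13z)y_{n+1} = (1 + 12/13z)y_n
  ⇒ R(z) = (1 + 12/13z)/(1 − 1/13z).

Boundary: |R(x)|=1, x<0.
x=-1.56: |R|=0.3929
R=−1: 1+12/13x = −1+1/13x ⇒ -11/13x=2 ⇒ x=2/(-11/13)=-2.3636
Confirm numerically:
  x=-1.686: |R|=0.49244 <1
  x=-1.158: |R|=0.06329 <1
  x=-1.010: |R|=0.06281 <1
  x=-2.828: |R|=1.32272 >1
  x=-2.697: |R|=1.23361 >1
  x=-2.395: |R|=1.02241 >1
Interval (-2.3636, 0).

(-2.3636,0); λ=-2 ⇒ h* = (26/11)/2 = 1.1818.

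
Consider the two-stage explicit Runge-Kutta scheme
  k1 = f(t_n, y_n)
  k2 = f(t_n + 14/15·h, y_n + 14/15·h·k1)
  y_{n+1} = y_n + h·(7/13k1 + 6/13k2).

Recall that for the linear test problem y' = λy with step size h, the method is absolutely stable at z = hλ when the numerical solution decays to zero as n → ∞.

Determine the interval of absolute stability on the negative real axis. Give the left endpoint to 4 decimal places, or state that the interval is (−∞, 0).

On y'=λy, z=hλ:
  k1=λy_n ⇒ h·k1=z·y_n;  k2=λ(1+14/15z)y_n ⇒ h·k2=z(1+14/15z)y_n
  y_{n+1}/y_n = 1 + 7/13z + 6/13z(1+14/15z) = 1 + z + 28/65z²
  so R(z) = 1 + z + 28/65z².

Solve |R(x)|<1 on ℝ⁻.
x=-1.33: |R|=0.4320
R=1: x+28/65x²=0 ⇒ x=−65/28=-2.3214; min R=1−1/(4·28/65)=0.4196>−1
Confirm numerically:
  x=-1.817: |R|=0.60518 <1
  x=-1.778: |R|=0.58378 <1
  x=-1.476: |R|=0.46246 <1
  x=-1.060: |R|=0.42401 <1
  x=-2.640: |R|=1.36229 >1
  x=-2.387: |R|=1.06742 >1
Interval (-2.3214, 0).

z∈(-2.3214,0).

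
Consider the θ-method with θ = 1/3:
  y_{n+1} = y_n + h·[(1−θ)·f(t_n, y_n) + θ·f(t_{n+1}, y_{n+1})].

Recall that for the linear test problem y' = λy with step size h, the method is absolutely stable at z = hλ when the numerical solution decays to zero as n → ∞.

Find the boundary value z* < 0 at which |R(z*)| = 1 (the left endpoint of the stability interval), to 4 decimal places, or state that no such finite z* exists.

With y'=λy (z=hλ):
  y_{n+1} = y_n + z·[2/3·y_n + 1/3·y_{n+1}] ⇒ (1 − 1/3z)y_{n+1} = (1 + 2/3z)y_n
  Hence R(z) = (1 + 2/3z)/(1 − 1/3z).

Solve |R(x)|<1 on ℝ⁻.
x=-0.46: |R|=0.6012
R=−1: 1+2/3x = −1+1/3x ⇒ -1/3x=2 ⇒ x=2/(-1/3)=-6.0000
Confirm numerically:
  x=-5.476: |R|=0.93818 <1
  x=-5.289: |R|=0.91422 <1
  x=-5.134: |R|=0.89353 <1
  x=-4.015: |R|=0.71703 <1
  x=-6.382: |R|=1.04072 >1
  x=-6.200: |R|=1.02174 >1
So |R|<1 on (-6.0000, 0).

left endpoint -6.0000.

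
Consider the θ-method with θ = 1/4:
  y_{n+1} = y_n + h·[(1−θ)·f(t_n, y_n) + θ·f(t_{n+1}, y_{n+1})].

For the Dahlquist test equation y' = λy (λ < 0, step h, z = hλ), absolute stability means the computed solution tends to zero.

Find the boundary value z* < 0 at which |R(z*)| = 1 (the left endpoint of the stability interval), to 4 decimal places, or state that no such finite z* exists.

Test eqn y'=λy, z=hλ:
  y_{n+1} = y_n + z·[3/4·y_n + 1/4·y_{n+1}] ⇒ (1 − 1/4z)y_{n+1} = (1 + 3/4z)y_n
  Hence R(z) = (1 + 3/4z)/(1 − 1/4z).

Solve |R(x)|<1 on ℝ⁻.
x=-1.46: |R|=0.0696
R=−1: 1+3/4x = −1+1/4x ⇒ -1/2x=2 ⇒ x=2/(-1/2)=-4.0000
Confirm numerically:
  x=-3.754: |R|=0.93655 <1
  x=-3.437: |R|=0.84859 <1
  x=-3.043: |R|=0.72824 <1
  x=-2.524: |R|=0.54752 <1
  x=-4.132: |R|=1.03246 >1
  x=-4.055: |R|=1.01366 >1
Stable set (-4.0000, 0).

z* = -4.0000.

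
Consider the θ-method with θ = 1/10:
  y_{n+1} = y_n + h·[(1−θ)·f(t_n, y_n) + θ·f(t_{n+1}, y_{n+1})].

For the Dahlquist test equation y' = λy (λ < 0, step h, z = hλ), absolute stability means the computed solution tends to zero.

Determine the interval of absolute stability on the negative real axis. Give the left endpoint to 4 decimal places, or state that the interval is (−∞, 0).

(-2.5000, 0).

On y'=λy, z=hλ:
  y_{n+1} = y_n + z·[9/10·y_n + 1/10·y_{n+1}] ⇒ (1 − 1/10z)y_{n+1} = (1 + 9/10z)y_n
  so R(z) = (1 + 9/10z)/(1 − 1/10z).

Find x<0 with |R(x)|<1.
x=-0.79: |R|=0.2678
R=−1: 1+9/10x = −1+1/10x ⇒ -4/5x=2 ⇒ x=2/(-4/5)=-2.5000
Confirm numerically:
  x=-2.327: |R|=0.88773 <1
  x=-1.770: |R|=0.50382 <1
  x=-1.090: |R|=0.01713 <1
  x=-3.092: |R|=1.36175 >1
  x=-2.795: |R|=1.18445 >1
Interval (-2.5000, 0).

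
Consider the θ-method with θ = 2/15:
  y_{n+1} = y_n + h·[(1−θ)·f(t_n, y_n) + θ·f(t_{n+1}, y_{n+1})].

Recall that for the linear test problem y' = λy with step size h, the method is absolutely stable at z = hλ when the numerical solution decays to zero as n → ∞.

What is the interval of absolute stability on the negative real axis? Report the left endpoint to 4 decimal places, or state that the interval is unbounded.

z∈(-2.7273,0).

On y'=λy, z=hλ:
  y_{n+1} = y_n + z·[13/15·y_n + 2/15·y_{n+1}] ⇒ (1 − 2/15z)y_{n+1} = (1 + 13/15z)y_n
  R(z) = (1 + 13/15z)/(1 − 2/15z).

Need |R(x)|<1, x<0.
x=-1.06: |R|=0.0713
R=−1: 1+13/15x = −1+2/15x ⇒ -11/15x=2 ⇒ x=2/(-11/15)=-2.7273
Confirm numerically:
  x=-2.218: |R|=0.71177 <1
  x=-1.815: |R|=0.46135 <1
  x=-1.353: |R|=0.14622 <1
  x=-3.300: |R|=1.29167 >1
  x=-3.271: |R|=1.27764 >1
Stable set (-2.7273, 0).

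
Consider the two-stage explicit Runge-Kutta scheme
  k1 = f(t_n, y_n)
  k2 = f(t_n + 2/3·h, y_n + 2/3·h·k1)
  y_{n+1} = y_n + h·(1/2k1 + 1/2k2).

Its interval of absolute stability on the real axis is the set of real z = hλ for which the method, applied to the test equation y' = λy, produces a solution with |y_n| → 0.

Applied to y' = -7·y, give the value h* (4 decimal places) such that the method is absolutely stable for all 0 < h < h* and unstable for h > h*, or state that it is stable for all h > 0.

On y'=λy, z=hλ:
  k1=λy_n ⇒ h·k1=z·y_n;  k2=λ(1+2/3z)y_n ⇒ h·k2=z(1+2/3z)y_n
  y_{n+1}/y_n = 1 + 1/2z + 1/2z(1+2/3z) = 1 + z + 1/3z²
  R(z) = 1 + z + 1/3z².

Solve |R(x)|<1 on ℝ⁻.
x=-0.66: |R|=0.4852
R=1: x+1/3x²=0 ⇒ x=−3=-3.0000; min R=1−1/(4·1/3)=0.2500>−1
Confirm numerically:
  x=-2.294: |R|=0.46015 <1
  x=-1.958: |R|=0.31992 <1
  x=-1.794: |R|=0.27881 <1
  x=-1.279: |R|=0.26628 <1
  x=-3.278: |R|=1.30376 >1
  x=-3.078: |R|=1.08003 >1
  x=-3.040: |R|=1.04053 >1
Stable set (-3.0000, 0).

(-3.0000,0); λ=-7 ⇒ h* = (3)/7 = 0.4286.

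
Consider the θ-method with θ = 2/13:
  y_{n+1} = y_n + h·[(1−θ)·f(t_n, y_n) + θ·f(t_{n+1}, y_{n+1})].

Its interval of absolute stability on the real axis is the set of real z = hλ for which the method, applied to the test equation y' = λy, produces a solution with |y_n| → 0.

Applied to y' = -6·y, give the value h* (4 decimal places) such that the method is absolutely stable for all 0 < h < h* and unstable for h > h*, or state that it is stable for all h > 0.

Set f=λy, z=hλ:
  y_{n+1} = y_n + z·[11/13·y_n + 2/13·y_{n+1}] ⇒ (1 − 2/13z)y_{n+1} = (1 + 11/13z)y_n
  R(z) = (1 + 11/13z)/(1 − 2/13z).

Boundary: |R(x)|=1, x<0.
x=-1.77: |R|=0.3912
R=−1: 1+11/13x = −1+2/13x ⇒ -9/13x=2 ⇒ x=2/(-9/13)=-2.8889
Confirm numerically:
  x=-2.472: |R|=0.79091 <1
  x=-2.354: |R|=0.72815 <1
  x=-2.126: |R|=0.60202 <1
  x=-1.473: |R|=0.20087 <1
  x=-3.340: |R|=1.20630 >1
  x=-3.283: |R|=1.18128 >1
Stable set (-2.8889, 0).

(-2.8889,0); λ=-6 ⇒ h* = (26/9)/6 = 0.4815.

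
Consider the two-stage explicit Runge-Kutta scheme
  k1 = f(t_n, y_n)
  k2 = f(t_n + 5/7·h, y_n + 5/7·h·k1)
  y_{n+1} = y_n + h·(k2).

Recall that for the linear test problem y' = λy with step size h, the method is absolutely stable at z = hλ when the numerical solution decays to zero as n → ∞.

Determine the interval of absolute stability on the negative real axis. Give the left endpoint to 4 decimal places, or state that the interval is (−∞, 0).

On y'=λy, z=hλ:
  k1=λy_n ⇒ h·k1=z·y_n;  k2=λ(1+5/7z)y_n ⇒ h·k2=z(1+5/7z)y_n
  y_{n+1}/y_n = 1 + z(1+5/7z) = 1 + z + 5/7z²
  Hence R(z) = 1 + z + 5/7z².

Boundary: |R(x)|=1, x<0.
x=-1.13: |R|=0.7821
R=1: x+5/7x²=0 ⇒ x=−7/5=-1.4000; min R=1−1/(4·5/7)=0.6500>−1
Confirm numerically:
  x=-1.244: |R|=0.86138 <1
  x=-1.182: |R|=0.81595 <1
  x=-0.617: |R|=0.65492 <1
  x=-1.775: |R|=1.47545 >1
  x=-1.742: |R|=1.42555 >1
So |R|<1 on (-1.4000, 0).

(-1.4000, 0).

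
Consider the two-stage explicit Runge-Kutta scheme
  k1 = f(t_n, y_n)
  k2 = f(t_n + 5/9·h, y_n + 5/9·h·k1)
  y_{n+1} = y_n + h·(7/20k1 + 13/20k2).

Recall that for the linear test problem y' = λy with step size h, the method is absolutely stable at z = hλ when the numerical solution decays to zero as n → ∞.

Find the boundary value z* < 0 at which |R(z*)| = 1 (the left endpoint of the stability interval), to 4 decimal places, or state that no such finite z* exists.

left endpoint -2.7692.

On y'=λy, z=hλ:
  k1=λy_n ⇒ h·k1=z·y_n;  k2=λ(1+5/9z)y_n ⇒ h·k2=z(1+5/9z)y_n
  y_{n+1}/y_n = 1 + 7/20z + 13/20z(1+5/9z) = 1 + z + 13/36z²
  ⇒ R(z) = 1 + z + 13/36z².

Solve |R(x)|<1 on ℝ⁻.
x=-1.6: |R|=0.3244
R=1: x+13/36x²=0 ⇒ x=−36/13=-2.7692; min R=1−1/(4·13/36)=0.3077>−1
Confirm numerically:
  x=-2.734: |R|=0.96522 <1
  x=-2.460: |R|=0.72530 <1
  x=-2.200: |R|=0.54778 <1
  x=-1.704: |R|=0.34453 <1
  x=-3.160: |R|=1.44591 >1
  x=-3.108: |R|=1.38021 >1
So |R|<1 on (-2.7692, 0).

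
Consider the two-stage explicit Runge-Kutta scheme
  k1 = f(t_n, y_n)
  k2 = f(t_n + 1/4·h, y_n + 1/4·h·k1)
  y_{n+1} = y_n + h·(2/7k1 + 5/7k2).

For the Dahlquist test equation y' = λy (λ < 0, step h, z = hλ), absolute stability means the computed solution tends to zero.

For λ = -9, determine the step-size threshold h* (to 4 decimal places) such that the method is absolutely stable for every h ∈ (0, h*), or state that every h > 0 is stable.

(-5.6000,0); λ=-9 ⇒ h* = (28/5)/9 = 0.6222.

With y'=λy (z=hλ):
  k1=λy_n ⇒ h·k1=z·y_n;  k2=λ(1+1/4z)y_n ⇒ h·k2=z(1+1/4z)y_n
  y_{n+1}/y_n = 1 + 2/7z + 5/7z(1+1/4z) = 1 + z + 5/28z²
  so R(z) = 1 + z + 5/28z².

Need |R(x)|<1, x<0.
x=-0.97: |R|=0.1980
R=1: x+5/28x²=0 ⇒ x=−28/5=-5.6000; min R=1−1/(4·5/28)=-0.4000>−1
Confirm numerically:
  x=-4.095: |R|=0.10053 <1
  x=-3.287: |R|=0.35765 <1
  x=-3.029: |R|=0.39064 <1
  x=-2.919: |R|=0.39747 <1
  x=-6.165: |R|=1.62200 >1
  x=-5.790: |R|=1.19645 >1
  x=-5.723: |R|=1.12570 >1
Stable set (-5.6000, 0).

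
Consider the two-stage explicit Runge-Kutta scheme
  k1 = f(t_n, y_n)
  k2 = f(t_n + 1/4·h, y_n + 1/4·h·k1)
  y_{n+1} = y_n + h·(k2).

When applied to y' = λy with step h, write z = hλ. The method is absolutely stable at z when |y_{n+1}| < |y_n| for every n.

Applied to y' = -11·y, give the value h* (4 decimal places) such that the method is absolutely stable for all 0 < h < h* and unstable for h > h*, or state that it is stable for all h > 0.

On y'=λy, z=hλ:
  k1=λy_n ⇒ h·k1=z·y_n;  k2=λ(1+1/4z)y_n ⇒ h·k2=z(1+1/4z)y_n
  y_{n+1}/y_n = 1 + z(1+1/4z) = 1 + z + 1/4z²
  ⇒ R(z) = 1 + z + 1/4z².

Solve |R(x)|<1 on ℝ⁻.
x=-1.19: |R|=0.1640
R=1: x+1/4x²=0 ⇒ x=−4=-4.0000; min R=1−1/(4·1/4)=0.0000>−1
Confirm numerically:
  x=-3.291: |R|=0.41667 <1
  x=-3.069: |R|=0.28569 <1
  x=-1.992: |R|=0.00002 <1
  x=-4.561: |R|=1.63968 >1
  x=-4.461: |R|=1.51413 >1
  x=-4.287: |R|=1.30759 >1
Stable set (-4.0000, 0).

(-4.0000,0); λ=-11 ⇒ h* = (4)/11 = 0.3636.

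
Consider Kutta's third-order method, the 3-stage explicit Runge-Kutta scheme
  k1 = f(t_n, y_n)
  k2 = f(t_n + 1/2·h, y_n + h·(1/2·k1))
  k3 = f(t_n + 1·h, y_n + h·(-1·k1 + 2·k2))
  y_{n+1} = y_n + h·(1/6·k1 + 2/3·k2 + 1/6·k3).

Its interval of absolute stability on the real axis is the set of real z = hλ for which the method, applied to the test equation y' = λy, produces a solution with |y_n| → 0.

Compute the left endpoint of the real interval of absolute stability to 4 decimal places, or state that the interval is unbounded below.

left endpoint -2.5127.

Set f=λy, z=hλ:
  order 3, 3-stage ⇒ R(z)=1+z+z^2/2+z^3/6
  (e.g. R(-0.87)=0.39870, |R|=0.39870)

Solve |R(x)|<1 on ℝ⁻.
x=-0.87: |R|=0.3987
|R(-1.68)|=0.0591 |R(-1.54)|=0.0371 |R(-0.75)|=0.4609
Bisect:
  x_lo=-3.3880 |R|=3.1303  x_hi=-0.3575 |R|=0.6988
  mid=-1.87276 |R|=0.21385 →hi
  mid=-2.63038 |R|=1.20416 →lo
  mid=-2.25157 |R|=0.61920 →hi
  mid=-2.44098 |R|=0.88584 →hi
  mid=-2.53568 |R|=1.03811 →lo
  mid=-2.48833 |R|=0.96031 →hi
  mid=-2.51201 |R|=0.99878 →hi
  mid=-2.52384 |R|=1.01834 →lo
  mid=-2.51792 |R|=1.00854 →lo
  mid=-2.51497 |R|=1.00365 →lo
  ...
  [-2.51275,-2.51256] ⇒ x*=-2.5127
So |R|<1 on (-2.5127, 0).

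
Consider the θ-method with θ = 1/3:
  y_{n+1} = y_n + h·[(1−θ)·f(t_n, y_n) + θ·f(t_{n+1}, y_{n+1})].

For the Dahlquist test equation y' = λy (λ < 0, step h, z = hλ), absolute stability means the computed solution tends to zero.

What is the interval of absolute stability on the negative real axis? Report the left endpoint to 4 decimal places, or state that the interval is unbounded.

(-6.0000, 0).

On y'=λy, z=hλ:
  y_{n+1} = y_n + z·[2/3·y_n + 1/3·y_{n+1}] ⇒ (1 − 1/3z)y_{n+1} = (1 + 2/3z)y_n
  Hence R(z) = (1 + 2/3z)/(1 − 1/3z).

Boundary: |R(x)|=1, x<0.
x=-0.79: |R|=0.3747
R=−1: 1+2/3x = −1+1/3x ⇒ -1/3x=2 ⇒ x=2/(-1/3)=-6.0000
Confirm numerically:
  x=-5.483: |R|=0.93905 <1
  x=-3.975: |R|=0.70968 <1
  x=-2.731: |R|=0.42959 <1
  x=-2.413: |R|=0.33734 <1
  x=-6.431: |R|=1.04570 >1
  x=-6.144: |R|=1.01575 >1
  x=-6.022: |R|=1.00244 >1
So |R|<1 on (-6.0000, 0).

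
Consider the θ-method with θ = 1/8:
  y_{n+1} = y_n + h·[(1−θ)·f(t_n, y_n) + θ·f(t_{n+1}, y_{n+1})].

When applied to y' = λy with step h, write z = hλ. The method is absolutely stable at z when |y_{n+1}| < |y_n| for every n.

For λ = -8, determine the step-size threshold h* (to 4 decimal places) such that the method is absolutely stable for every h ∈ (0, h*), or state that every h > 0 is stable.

With y'=λy (z=hλ):
  y_{n+1} = y_n + z·[7/8·y_n + 1/8·y_{n+1}] ⇒ (1 − 1/8z)y_{n+1} = (1 + 7/8z)y_n
  ⇒ R(z) = (1 + 7/8z)/(1 − 1/8z).

Need |R(x)|<1, x<0.
x=-1.5: |R|=0.2632
R=−1: 1+7/8x = −1+1/8x ⇒ -3/4x=2 ⇒ x=2/(-3/4)=-2.6667
Confirm numerically:
  x=-2.587: |R|=0.95485 <1
  x=-2.558: |R|=0.93825 <1
  x=-2.144: |R|=0.69085 <1
  x=-1.903: |R|=0.53731 <1
  x=-3.232: |R|=1.30199 >1
  x=-3.205: |R|=1.28826 >1
  x=-2.839: |R|=1.09540 >1
So |R|<1 on (-2.6667, 0).

(-2.6667,0); λ=-8 ⇒ h* = (8/3)/8 = 0.3333.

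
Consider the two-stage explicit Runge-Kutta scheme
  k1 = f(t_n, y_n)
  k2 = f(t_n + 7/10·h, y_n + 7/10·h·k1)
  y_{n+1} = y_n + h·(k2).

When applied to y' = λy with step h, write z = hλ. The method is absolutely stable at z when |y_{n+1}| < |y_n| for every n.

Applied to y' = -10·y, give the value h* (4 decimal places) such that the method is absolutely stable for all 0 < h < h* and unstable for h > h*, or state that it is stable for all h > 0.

On y'=λy, z=hλ:
  k1=λy_n ⇒ h·k1=z·y_n;  k2=λ(1+7/10z)y_n ⇒ h·k2=z(1+7/10z)y_n
  y_{n+1}/y_n = 1 + z(1+7/10z) = 1 + z + 7/10z²
  Hence R(z) = 1 + z + 7/10z².

Need |R(x)|<1, x<0.
x=-1.7: |R|=1.3230
R=1: x+7/10x²=0 ⇒ x=−10/7=-1.4286; min R=1−1/(4·7/10)=0.6429>−1
Confirm numerically:
  x=-1.264: |R|=0.85439 <1
  x=-0.894: |R|=0.66547 <1
  x=-0.722: |R|=0.64290 <1
  x=-0.595: |R|=0.65282 <1
  x=-1.986: |R|=1.77494 >1
  x=-1.624: |R|=1.22216 >1
  x=-1.596: |R|=1.18705 >1
Stable set (-1.4286, 0).

(-1.4286,0); λ=-10 ⇒ h* = (10/7)/10 = 0.1429.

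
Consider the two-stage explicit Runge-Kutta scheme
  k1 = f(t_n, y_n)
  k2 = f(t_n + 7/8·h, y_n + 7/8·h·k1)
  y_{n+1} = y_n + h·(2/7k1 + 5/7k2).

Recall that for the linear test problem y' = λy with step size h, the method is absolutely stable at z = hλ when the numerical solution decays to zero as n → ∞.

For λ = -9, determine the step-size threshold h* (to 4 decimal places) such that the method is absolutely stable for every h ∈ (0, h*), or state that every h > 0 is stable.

(-1.6000,0); λ=-9 ⇒ h* = (8/5)/9 = 0.1778.

Test eqn y'=λy, z=hλ:
  k1=λy_n ⇒ h·k1=z·y_n;  k2=λ(1+7/8z)y_n ⇒ h·k2=z(1+7/8z)y_n
  y_{n+1}/y_n = 1 + 2/7z + 5/7z(1+7/8z) = 1 + z + 5/8z²
  so R(z) = 1 + z + 5/8z².

Boundary: |R(x)|=1, x<0.
x=-0.84: |R|=0.6010
R=1: x+5/8x²=0 ⇒ x=−8/5=-1.6000; min R=1−1/(4·5/8)=0.6000>−1
Confirm numerically:
  x=-1.489: |R|=0.89670 <1
  x=-1.398: |R|=0.82350 <1
  x=-0.944: |R|=0.61296 <1
  x=-0.687: |R|=0.60798 <1
  x=-1.973: |R|=1.45996 >1
  x=-1.922: |R|=1.38680 >1
  x=-1.907: |R|=1.36591 >1
So |R|<1 on (-1.6000, 0).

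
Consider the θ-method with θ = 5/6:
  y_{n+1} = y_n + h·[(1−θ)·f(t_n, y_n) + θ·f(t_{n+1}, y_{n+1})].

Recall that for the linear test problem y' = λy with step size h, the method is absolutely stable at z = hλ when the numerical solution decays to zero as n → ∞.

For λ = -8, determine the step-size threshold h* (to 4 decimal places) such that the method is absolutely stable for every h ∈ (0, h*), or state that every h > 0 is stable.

On y'=λy, z=hλ:
  y_{n+1} = y_n + z·[1/6·y_n + 5/6·y_{n+1}] ⇒ (1 − 5/6z)y_{n+1} = (1 + 1/6z)y_n
  ⇒ R(z) = (1 + 1/6z)/(1 − 5/6z).

Find x<0 with |R(x)|<1.
x=-1.47: |R|=0.3393
x=-2: |R|=0.2500
x=-10: |R|=0.0714
x=-100: |R|=0.1858
θ=5/6≥1/2 ⇒ |1+1/6x|<|1−5/6x| ∀x<0 ⇒ unbounded interval.

(−∞, 0) — no finite endpoint. Any h>0 works for λ=-8.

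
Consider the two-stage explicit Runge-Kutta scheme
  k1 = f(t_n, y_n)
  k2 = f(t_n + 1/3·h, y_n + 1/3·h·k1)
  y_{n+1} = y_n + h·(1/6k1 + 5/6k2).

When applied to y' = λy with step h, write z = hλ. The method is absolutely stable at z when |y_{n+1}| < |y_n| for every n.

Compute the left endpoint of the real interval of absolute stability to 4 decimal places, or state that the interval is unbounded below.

Set f=λy, z=hλ:
  k1=λy_n ⇒ h·k1=z·y_n;  k2=λ(1+1/3z)y_n ⇒ h·k2=z(1+1/3z)y_n
  y_{n+1}/y_n = 1 + 1/6z + 5/6z(1+1/3z) = 1 + z + 5/18z²
  so R(z) = 1 + z + 5/18z².

Find x<0 with |R(x)|<1.
x=-1.3: |R|=0.1694
R=1: x+5/18x²=0 ⇒ x=−18/5=-3.6000; min R=1−1/(4·5/18)=0.1000>−1
Confirm numerically:
  x=-3.167: |R|=0.61908 <1
  x=-2.957: |R|=0.47185 <1
  x=-2.931: |R|=0.45532 <1
  x=-2.057: |R|=0.11835 <1
  x=-3.674: |R|=1.07552 >1
  x=-3.635: |R|=1.03534 >1
Stable set (-3.6000, 0).

z* = -3.6000.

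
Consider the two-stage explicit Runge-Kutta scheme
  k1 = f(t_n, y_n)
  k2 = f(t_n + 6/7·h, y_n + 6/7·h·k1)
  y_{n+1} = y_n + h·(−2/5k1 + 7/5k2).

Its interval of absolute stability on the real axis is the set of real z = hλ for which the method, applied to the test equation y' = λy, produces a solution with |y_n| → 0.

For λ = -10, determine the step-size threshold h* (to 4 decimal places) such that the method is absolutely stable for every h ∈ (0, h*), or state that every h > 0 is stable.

Test eqn y'=λy, z=hλ:
  k1=λy_n ⇒ h·k1=z·y_n;  k2=λ(1+6/7z)y_n ⇒ h·k2=z(1+6/7z)y_n
  y_{n+1}/y_n = 1 − 2/5z + 7/5z(1+6/7z) = 1 + z + 6/5z²
  ⇒ R(z) = 1 + z + 6/5z².

Need |R(x)|<1, x<0.
x=-0.57: |R|=0.8199
R=1: x+6/5x²=0 ⇒ x=−5/6=-0.8333; min R=1−1/(4·6/5)=0.7917>−1
Confirm numerically:
  x=-0.606: |R|=0.83468 <1
  x=-0.562: |R|=0.81701 <1
  x=-0.349: |R|=0.79716 <1
  x=-1.341: |R|=1.81694 >1
  x=-1.233: |R|=1.59135 >1
So |R|<1 on (-0.8333, 0).

(-0.8333,0); λ=-10 ⇒ h* = (5/6)/10 = 0.0833.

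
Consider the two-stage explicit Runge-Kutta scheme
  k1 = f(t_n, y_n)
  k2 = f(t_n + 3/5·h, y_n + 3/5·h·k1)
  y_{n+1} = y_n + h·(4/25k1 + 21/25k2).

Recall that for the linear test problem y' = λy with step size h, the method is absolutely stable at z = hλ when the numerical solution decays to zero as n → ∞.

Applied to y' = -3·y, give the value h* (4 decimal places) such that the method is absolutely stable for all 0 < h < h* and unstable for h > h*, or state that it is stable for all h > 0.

(-1.9841,0); λ=-3 ⇒ h* = (125/63)/3 = 0.6614.

With y'=λy (z=hλ):
  k1=λy_n ⇒ h·k1=z·y_n;  k2=λ(1+3/5z)y_n ⇒ h·k2=z(1+3/5z)y_n
  y_{n+1}/y_n = 1 + 4/25z + 21/25z(1+3/5z) = 1 + z + 63/125z²
  Hence R(z) = 1 + z + 63/125z².

Boundary: |R(x)|=1, x<0.
x=-1.22: |R|=0.5302
R=1: x+63/125x²=0 ⇒ x=−125/63=-1.9841; min R=1−1/(4·63/125)=0.5040>−1
Confirm numerically:
  x=-1.486: |R|=0.62693 <1
  x=-1.476: |R|=0.62200 <1
  x=-0.917: |R|=0.50681 <1
  x=-2.520: |R|=1.68060 >1
  x=-2.343: |R|=1.42378 >1
  x=-2.261: |R|=1.31551 >1
Stable set (-1.9841, 0).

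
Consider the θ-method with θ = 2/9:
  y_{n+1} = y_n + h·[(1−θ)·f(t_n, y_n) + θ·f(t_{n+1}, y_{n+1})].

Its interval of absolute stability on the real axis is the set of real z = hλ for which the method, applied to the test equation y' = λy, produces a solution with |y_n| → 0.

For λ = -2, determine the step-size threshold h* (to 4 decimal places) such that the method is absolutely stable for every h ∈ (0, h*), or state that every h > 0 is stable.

(-3.6000,0); λ=-2 ⇒ h* = (18/5)/2 = 1.8000.

Set f=λy, z=hλ:
  y_{n+1} = y_n + z·[7/9·y_n + 2/9·y_{n+1}] ⇒ (1 − 2/9z)y_{n+1} = (1 + 7/9z)y_n
  Hence R(z) = (1 + 7/9z)/(1 − 2/9z).

Boundary: |R(x)|=1, x<0.
x=-1.75: |R|=0.2600
R=−1: 1+7/9x = −1+2/9x ⇒ -5/9x=2 ⇒ x=2/(-5/9)=-3.6000
Confirm numerically:
  x=-1.743: |R|=0.25637 <1
  x=-1.682: |R|=0.22436 <1
  x=-1.642: |R|=0.20303 <1
  x=-1.448: |R|=0.09549 <1
  x=-3.795: |R|=1.05877 >1
  x=-3.782: |R|=1.05494 >1
  x=-3.675: |R|=1.02294 >1
Interval (-3.6000, 0).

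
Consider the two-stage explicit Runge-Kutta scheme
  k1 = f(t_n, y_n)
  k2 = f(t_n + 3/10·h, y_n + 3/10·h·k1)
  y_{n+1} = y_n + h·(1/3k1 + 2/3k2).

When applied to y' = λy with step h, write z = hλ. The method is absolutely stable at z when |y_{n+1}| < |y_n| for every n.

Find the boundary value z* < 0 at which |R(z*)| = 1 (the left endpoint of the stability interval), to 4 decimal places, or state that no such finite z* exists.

Test eqn y'=λy, z=hλ:
  k1=λy_n ⇒ h·k1=z·y_n;  k2=λ(1+3/10z)y_n ⇒ h·k2=z(1+3/10z)y_n
  y_{n+1}/y_n = 1 + 1/3z + 2/3z(1+3/10z) = 1 + z + 1/5z²
  so R(z) = 1 + z + 1/5z².

Boundary: |R(x)|=1, x<0.
x=-1.25: |R|=0.0625
R=1: x+1/5x²=0 ⇒ x=−5=-5.0000; min R=1−1/(4·1/5)=-0.2500>−1
Confirm numerically:
  x=-3.591: |R|=0.01194 <1
  x=-3.574: |R|=0.01930 <1
  x=-3.553: |R|=0.02824 <1
  x=-2.861: |R|=0.22394 <1
  x=-5.453: |R|=1.49404 >1
  x=-5.325: |R|=1.34613 >1
  x=-5.082: |R|=1.08334 >1
Interval (-5.0000, 0).

z* = -5.0000.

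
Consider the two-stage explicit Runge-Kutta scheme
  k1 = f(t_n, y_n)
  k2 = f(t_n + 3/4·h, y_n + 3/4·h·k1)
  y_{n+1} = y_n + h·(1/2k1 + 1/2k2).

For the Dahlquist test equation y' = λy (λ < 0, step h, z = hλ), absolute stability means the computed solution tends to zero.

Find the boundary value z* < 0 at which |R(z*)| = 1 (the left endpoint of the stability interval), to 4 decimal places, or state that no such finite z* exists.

left endpoint -2.6667.

With y'=λy (z=hλ):
  k1=λy_n ⇒ h·k1=z·y_n;  k2=λ(1+3/4z)y_n ⇒ h·k2=z(1+3/4z)y_n
  y_{n+1}/y_n = 1 + 1/2z + 1/2z(1+3/4z) = 1 + z + 3/8z²
  ⇒ R(z) = 1 + z + 3/8z².

Need |R(x)|<1, x<0.
x=-1.76: |R|=0.4016
R=1: x+3/8x²=0 ⇒ x=−8/3=-2.6667; min R=1−1/(4·3/8)=0.3333>−1
Confirm numerically:
  x=-2.563: |R|=0.90036 <1
  x=-1.873: |R|=0.44255 <1
  x=-1.585: |R|=0.35708 <1
  x=-1.301: |R|=0.33373 <1
  x=-3.258: |R|=1.72246 >1
  x=-3.020: |R|=1.40015 >1
  x=-2.802: |R|=1.14220 >1
So |R|<1 on (-2.6667, 0).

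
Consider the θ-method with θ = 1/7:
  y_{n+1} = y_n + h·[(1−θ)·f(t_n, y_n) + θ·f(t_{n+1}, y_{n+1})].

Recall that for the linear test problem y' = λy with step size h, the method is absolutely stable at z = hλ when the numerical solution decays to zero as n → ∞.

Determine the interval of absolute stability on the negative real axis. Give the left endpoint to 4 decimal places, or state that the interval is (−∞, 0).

z∈(-2.8000,0).

On y'=λy, z=hλ:
  y_{n+1} = y_n + z·[6/7·y_n + 1/7·y_{n+1}] ⇒ (1 − 1/7z)y_{n+1} = (1 + 6/7z)y_n
  ⇒ R(z) = (1 + 6/7z)/(1 − 1/7z).

Solve |R(x)|<1 on ℝ⁻.
x=-0.67: |R|=0.3885
R=−1: 1+6/7x = −1+1/7x ⇒ -5/7x=2 ⇒ x=2/(-5/7)=-2.8000
Confirm numerically:
  x=-2.702: |R|=0.94949 <1
  x=-2.529: |R|=0.85780 <1
  x=-1.670: |R|=0.34833 <1
  x=-3.255: |R|=1.22184 >1
  x=-2.960: |R|=1.08032 >1
Interval (-2.8000, 0).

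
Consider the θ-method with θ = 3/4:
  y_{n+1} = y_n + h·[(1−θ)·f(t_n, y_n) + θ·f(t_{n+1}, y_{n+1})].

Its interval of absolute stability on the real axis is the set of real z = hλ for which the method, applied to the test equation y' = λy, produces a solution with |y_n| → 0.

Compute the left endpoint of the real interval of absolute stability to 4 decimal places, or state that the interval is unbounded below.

(−∞, 0) — no finite endpoint.

On y'=λy, z=hλ:
  y_{n+1} = y_n + z·[1/4·y_n + 3/4·y_{n+1}] ⇒ (1 − 3/4z)y_{n+1} = (1 + 1/4z)y_n
  R(z) = (1 + 1/4z)/(1 − 3/4z).

Find x<0 with |R(x)|<1.
x=-1.78: |R|=0.2377
x=-2: |R|=0.2000
x=-10: |R|=0.1765
x=-100: |R|=0.3158
θ=3/4≥1/2 ⇒ |1+1/4x|<|1−3/4x| ∀x<0 ⇒ interval (−∞,0).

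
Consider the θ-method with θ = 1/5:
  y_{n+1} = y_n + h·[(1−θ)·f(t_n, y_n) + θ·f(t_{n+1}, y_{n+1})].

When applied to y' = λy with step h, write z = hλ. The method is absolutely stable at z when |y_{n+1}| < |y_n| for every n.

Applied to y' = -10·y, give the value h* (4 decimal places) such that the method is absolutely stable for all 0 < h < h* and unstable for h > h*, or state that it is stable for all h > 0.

With y'=λy (z=hλ):
  y_{n+1} = y_n + z·[4/5·y_n + 1/5·y_{n+1}] ⇒ (1 − 1/5z)y_{n+1} = (1 + 4/5z)y_n
  so R(z) = (1 + 4/5z)/(1 − 1/5z).

Find x<0 with |R(x)|<1.
x=-1.13: |R|=0.0783
R=−1: 1+4/5x = −1+1/5x ⇒ -3/5x=2 ⇒ x=2/(-3/5)=-3.3333
Confirm numerically:
  x=-3.200: |R|=0.95122 <1
  x=-2.493: |R|=0.66355 <1
  x=-1.720: |R|=0.27976 <1
  x=-1.635: |R|=0.23210 <1
  x=-3.551: |R|=1.07637 >1
  x=-3.527: |R|=1.06814 >1
  x=-3.428: |R|=1.03370 >1
So |R|<1 on (-3.3333, 0).

(-3.3333,0); λ=-10 ⇒ h* = (10/3)/10 = 0.3333.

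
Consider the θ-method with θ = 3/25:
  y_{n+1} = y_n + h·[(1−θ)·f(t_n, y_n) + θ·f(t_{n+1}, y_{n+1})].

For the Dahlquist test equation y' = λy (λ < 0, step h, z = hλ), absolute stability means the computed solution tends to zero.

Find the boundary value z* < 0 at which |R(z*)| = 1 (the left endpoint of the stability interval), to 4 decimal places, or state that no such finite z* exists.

z* = -2.6316.

On y'=λy, z=hλ:
  y_{n+1} = y_n + z·[22/25·y_n + 3/25·y_{n+1}] ⇒ (1 − 3/25z)y_{n+1} = (1 + 22/25z)y_n
  R(z) = (1 + 22/25z)/(1 − 3/25z).

Solve |R(x)|<1 on ℝ⁻.
x=-0.39: |R|=0.6274
R=−1: 1+22/25x = −1+3/25x ⇒ -19/25x=2 ⇒ x=2/(-19/25)=-2.6316
Confirm numerically:
  x=-2.454: |R|=0.89574 <1
  x=-2.121: |R|=0.69069 <1
  x=-1.996: |R|=0.61030 <1
  x=-1.473: |R|=0.25174 <1
  x=-3.067: |R|=1.24189 >1
  x=-2.700: |R|=1.03927 >1
  x=-2.666: |R|=1.01982 >1
Stable set (-2.6316, 0).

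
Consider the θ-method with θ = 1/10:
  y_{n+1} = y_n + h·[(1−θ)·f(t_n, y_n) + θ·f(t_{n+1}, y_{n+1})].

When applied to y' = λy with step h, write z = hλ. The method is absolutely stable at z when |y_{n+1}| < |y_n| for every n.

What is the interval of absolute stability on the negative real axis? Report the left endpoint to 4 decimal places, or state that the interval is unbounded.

On y'=λy, z=hλ:
  y_{n+1} = y_n + z·[9/10·y_n + 1/10·y_{n+1}] ⇒ (1 − 1/10z)y_{n+1} = (1 + 9/10z)y_n
  ⇒ R(z) = (1 + 9/10z)/(1 − 1/10z).

Solve |R(x)|<1 on ℝ⁻.
x=-0.87: |R|=0.1996
R=−1: 1+9/10x = −1+1/10x ⇒ -4/5x=2 ⇒ x=2/(-4/5)=-2.5000
Confirm numerically:
  x=-2.283: |R|=0.85867 <1
  x=-1.650: |R|=0.41631 <1
  x=-1.620: |R|=0.39415 <1
  x=-2.850: |R|=1.21790 >1
  x=-2.670: |R|=1.10734 >1
  x=-2.645: |R|=1.09174 >1
So |R|<1 on (-2.5000, 0).

z∈(-2.5000,0).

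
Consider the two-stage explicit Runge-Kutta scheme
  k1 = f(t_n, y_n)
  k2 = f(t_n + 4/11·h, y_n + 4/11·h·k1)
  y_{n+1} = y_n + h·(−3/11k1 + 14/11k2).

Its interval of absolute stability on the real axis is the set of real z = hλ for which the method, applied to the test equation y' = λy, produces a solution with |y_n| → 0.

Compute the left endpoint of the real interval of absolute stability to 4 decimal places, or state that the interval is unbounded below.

Set f=λy, z=hλ:
  k1=λy_n ⇒ h·k1=z·y_n;  k2=λ(1+4/11z)y_n ⇒ h·k2=z(1+4/11z)y_n
  y_{n+1}/y_n = 1 − 3/11z + 14/11z(1+4/11z) = 1 + z + 56/121z²
  Hence R(z) = 1 + z + 56/121z².

Find x<0 with |R(x)|<1.
x=-0.68: |R|=0.5340
R=1: x+56/121x²=0 ⇒ x=−121/56=-2.1607; min R=1−1/(4·56/121)=0.4598>−1
Confirm numerically:
  x=-1.383: |R|=0.50221 <1
  x=-1.279: |R|=0.47808 <1
  x=-0.974: |R|=0.46506 <1
  x=-2.537: |R|=1.44182 >1
  x=-2.337: |R|=1.19067 >1
  x=-2.214: |R|=1.05460 >1
So |R|<1 on (-2.1607, 0).

z* = -2.1607.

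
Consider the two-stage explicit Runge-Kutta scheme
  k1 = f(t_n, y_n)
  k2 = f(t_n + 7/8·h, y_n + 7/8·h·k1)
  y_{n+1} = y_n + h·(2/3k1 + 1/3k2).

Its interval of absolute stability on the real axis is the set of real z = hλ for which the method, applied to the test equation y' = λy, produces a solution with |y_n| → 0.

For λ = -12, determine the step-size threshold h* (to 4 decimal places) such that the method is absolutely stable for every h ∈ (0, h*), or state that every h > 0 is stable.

Test eqn y'=λy, z=hλ:
  k1=λy_n ⇒ h·k1=z·y_n;  k2=λ(1+7/8z)y_n ⇒ h·k2=z(1+7/8z)y_n
  y_{n+1}/y_n = 1 + 2/3z + 1/3z(1+7/8z) = 1 + z + 7/24z²
  R(z) = 1 + z + 7/24z².

Boundary: |R(x)|=1, x<0.
x=-1.44: |R|=0.1648
R=1: x+7/24x²=0 ⇒ x=−24/7=-3.4286; min R=1−1/(4·7/24)=0.1429>−1
Confirm numerically:
  x=-2.864: |R|=0.52839 <1
  x=-2.314: |R|=0.24776 <1
  x=-2.129: |R|=0.19302 <1
  x=-2.120: |R|=0.19087 <1
  x=-4.018: |R|=1.69076 >1
  x=-3.702: |R|=1.29523 >1
Interval (-3.4286, 0).

(-3.4286,0); λ=-12 ⇒ h* = (24/7)/12 = 0.2857.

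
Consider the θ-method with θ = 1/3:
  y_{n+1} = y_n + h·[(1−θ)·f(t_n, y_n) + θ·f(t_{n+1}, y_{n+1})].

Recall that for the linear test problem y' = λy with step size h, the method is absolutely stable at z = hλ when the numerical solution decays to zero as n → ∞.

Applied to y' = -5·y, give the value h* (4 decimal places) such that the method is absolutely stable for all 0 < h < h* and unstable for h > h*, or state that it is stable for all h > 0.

(-6.0000,0); λ=-5 ⇒ h* = (6)/5 = 1.2000.

With y'=λy (z=hλ):
  y_{n+1} = y_n + z·[2/3·y_n + 1/3·y_{n+1}] ⇒ (1 − 1/3z)y_{n+1} = (1 + 2/3z)y_n
  Hence R(z) = (1 + 2/3z)/(1 − 1/3z).

Find x<0 with |R(x)|<1.
x=-0.5: |R|=0.5714
R=−1: 1+2/3x = −1+1/3x ⇒ -1/3x=2 ⇒ x=2/(-1/3)=-6.0000
Confirm numerically:
  x=-5.893: |R|=0.98797 <1
  x=-5.750: |R|=0.97143 <1
  x=-4.542: |R|=0.80668 <1
  x=-4.473: |R|=0.79566 <1
  x=-6.526: |R|=1.05522 >1
  x=-6.221: |R|=1.02397 >1
  x=-6.029: |R|=1.00321 >1
Stable set (-6.0000, 0).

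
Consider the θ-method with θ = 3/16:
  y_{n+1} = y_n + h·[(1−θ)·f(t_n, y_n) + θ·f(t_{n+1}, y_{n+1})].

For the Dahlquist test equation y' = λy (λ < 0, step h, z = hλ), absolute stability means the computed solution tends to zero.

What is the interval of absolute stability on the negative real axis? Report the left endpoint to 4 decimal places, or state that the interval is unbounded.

(-3.2000, 0).

Set f=λy, z=hλ:
  y_{n+1} = y_n + z·[13/16·y_n + 3/16·y_{n+1}] ⇒ (1 − 3/16z)y_{n+1} = (1 + 13/16z)y_n
  ⇒ R(z) = (1 + 13/16z)/(1 − 3/16z).

Find x<0 with |R(x)|<1.
x=-0.42: |R|=0.6107
R=−1: 1+13/16x = −1+3/16x ⇒ -5/8x=2 ⇒ x=2/(-5/8)=-3.2000
Confirm numerically:
  x=-2.990: |R|=0.91590 <1
  x=-2.560: |R|=0.72973 <1
  x=-1.431: |R|=0.12827 <1
  x=-3.742: |R|=1.19907 >1
  x=-3.580: |R|=1.14211 >1
  x=-3.522: |R|=1.12121 >1
Stable set (-3.2000, 0).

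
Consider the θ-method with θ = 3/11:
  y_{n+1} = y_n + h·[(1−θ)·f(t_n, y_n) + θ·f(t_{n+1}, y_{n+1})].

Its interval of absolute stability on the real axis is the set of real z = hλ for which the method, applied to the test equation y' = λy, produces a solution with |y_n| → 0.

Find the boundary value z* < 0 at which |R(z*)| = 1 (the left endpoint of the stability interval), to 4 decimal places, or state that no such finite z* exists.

left endpoint -4.4000.

Test eqn y'=λy, z=hλ:
  y_{n+1} = y_n + z·[8/11·y_n + 3/11·y_{n+1}] ⇒ (1 − 3/11z)y_{n+1} = (1 + 8/11z)y_n
  Hence R(z) = (1 + 8/11z)/(1 − 3/11z).

Solve |R(x)|<1 on ℝ⁻.
x=-1.77: |R|=0.1937
R=−1: 1+8/11x = −1+3/11x ⇒ -5/11x=2 ⇒ x=2/(-5/11)=-4.4000
Confirm numerically:
  x=-3.864: |R|=0.88137 <1
  x=-3.671: |R|=0.83442 <1
  x=-2.561: |R|=0.50784 <1
  x=-4.794: |R|=1.07761 >1
  x=-4.697: |R|=1.05918 >1
Interval (-4.4000, 0).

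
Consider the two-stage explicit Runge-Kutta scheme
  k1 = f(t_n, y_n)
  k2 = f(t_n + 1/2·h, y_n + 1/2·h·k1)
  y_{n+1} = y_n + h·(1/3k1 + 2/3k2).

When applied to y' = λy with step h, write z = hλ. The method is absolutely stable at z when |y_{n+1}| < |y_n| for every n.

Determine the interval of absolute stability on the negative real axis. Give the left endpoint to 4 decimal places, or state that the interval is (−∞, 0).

With y'=λy (z=hλ):
  k1=λy_n ⇒ h·k1=z·y_n;  k2=λ(1+1/2z)y_n ⇒ h·k2=z(1+1/2z)y_n
  y_{n+1}/y_n = 1 + 1/3z + 2/3z(1+1/2z) = 1 + z + 1/3z²
  R(z) = 1 + z + 1/3z².

Boundary: |R(x)|=1, x<0.
x=-1.76: |R|=0.2725
R=1: x+1/3x²=0 ⇒ x=−3=-3.0000; min R=1−1/(4·1/3)=0.2500>−1
Confirm numerically:
  x=-2.284: |R|=0.45489 <1
  x=-2.235: |R|=0.43007 <1
  x=-1.518: |R|=0.25011 <1
  x=-3.364: |R|=1.40817 >1
  x=-3.363: |R|=1.40692 >1
  x=-3.337: |R|=1.37486 >1
Interval (-3.0000, 0).

z∈(-3.0000,0).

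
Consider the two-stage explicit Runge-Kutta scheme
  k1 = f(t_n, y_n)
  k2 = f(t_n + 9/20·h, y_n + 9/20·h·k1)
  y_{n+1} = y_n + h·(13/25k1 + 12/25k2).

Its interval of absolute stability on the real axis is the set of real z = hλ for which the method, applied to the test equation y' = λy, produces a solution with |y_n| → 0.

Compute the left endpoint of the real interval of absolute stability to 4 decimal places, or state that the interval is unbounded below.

left endpoint -4.6296.

Test eqn y'=λy, z=hλ:
  k1=λy_n ⇒ h·k1=z·y_n;  k2=λ(1+9/20z)y_n ⇒ h·k2=z(1+9/20z)y_n
  y_{n+1}/y_n = 1 + 13/25z + 12/25z(1+9/20z) = 1 + z + 27/125z²
  ⇒ R(z) = 1 + z + 27/125z².

Boundary: |R(x)|=1, x<0.
x=-0.71: |R|=0.3989
R=1: x+27/125x²=0 ⇒ x=−125/27=-4.6296; min R=1−1/(4·27/125)=-0.1574>−1
Confirm numerically:
  x=-3.675: |R|=0.24221 <1
  x=-2.466: |R|=0.15247 <1
  x=-2.184: |R|=0.15371 <1
  x=-4.821: |R|=1.19928 >1
  x=-4.798: |R|=1.17449 >1
  x=-4.743: |R|=1.11615 >1
Stable set (-4.6296, 0).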